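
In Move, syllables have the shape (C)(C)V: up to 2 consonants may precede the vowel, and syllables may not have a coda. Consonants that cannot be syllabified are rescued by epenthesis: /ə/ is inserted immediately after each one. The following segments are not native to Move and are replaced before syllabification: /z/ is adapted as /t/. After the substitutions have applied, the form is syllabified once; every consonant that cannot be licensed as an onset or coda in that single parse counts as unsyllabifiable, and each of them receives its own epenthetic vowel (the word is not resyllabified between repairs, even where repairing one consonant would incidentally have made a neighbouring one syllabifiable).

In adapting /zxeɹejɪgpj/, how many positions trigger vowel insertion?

After substitution the input is /txeɹejɪgpj/.
The unsyllabifiable consonants are /g/, /p/, /j/; each receives one epenthetic vowel.

3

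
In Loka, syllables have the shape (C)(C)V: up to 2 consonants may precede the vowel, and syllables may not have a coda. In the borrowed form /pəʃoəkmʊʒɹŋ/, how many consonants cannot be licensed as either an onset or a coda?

The consonants /ʒ/, /ɹ/, /ŋ/ cannot be parsed into a legal (C)(C)V syllable (no codas are permitted; onsets may contain at most 2 consonants).

3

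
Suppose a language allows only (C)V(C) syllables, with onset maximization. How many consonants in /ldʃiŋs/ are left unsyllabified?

3

Under (C)V(C), the unsyllabifiable consonants are /l/, /d/, /s/ (at most one coda consonant is licensed; onsets are limited to one consonant).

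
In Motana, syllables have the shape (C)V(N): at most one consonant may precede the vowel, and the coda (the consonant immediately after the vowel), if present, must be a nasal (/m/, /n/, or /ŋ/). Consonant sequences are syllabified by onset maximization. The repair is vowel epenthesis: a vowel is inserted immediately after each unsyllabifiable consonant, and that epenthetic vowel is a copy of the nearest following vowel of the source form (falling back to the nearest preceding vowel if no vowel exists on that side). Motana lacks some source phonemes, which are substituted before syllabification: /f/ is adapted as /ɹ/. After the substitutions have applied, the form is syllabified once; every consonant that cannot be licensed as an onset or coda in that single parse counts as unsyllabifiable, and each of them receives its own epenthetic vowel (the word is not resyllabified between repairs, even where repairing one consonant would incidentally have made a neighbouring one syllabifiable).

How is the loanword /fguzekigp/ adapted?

Substitution: /f/ → /ɹ/, giving /ɹguzekigp/.
The consonants /ɹ/, /g/, /p/ cannot be parsed into a legal (C)V(N) syllable (only a nasal (/m/, /n/, or /ŋ/) is licensed in coda position; onsets are limited to one consonant).
Inserting the epenthetic vowel yields /ɹ/ → /ɹu/, /g/ → /gi/, /p/ → /pi/.

ɹuguzekigipi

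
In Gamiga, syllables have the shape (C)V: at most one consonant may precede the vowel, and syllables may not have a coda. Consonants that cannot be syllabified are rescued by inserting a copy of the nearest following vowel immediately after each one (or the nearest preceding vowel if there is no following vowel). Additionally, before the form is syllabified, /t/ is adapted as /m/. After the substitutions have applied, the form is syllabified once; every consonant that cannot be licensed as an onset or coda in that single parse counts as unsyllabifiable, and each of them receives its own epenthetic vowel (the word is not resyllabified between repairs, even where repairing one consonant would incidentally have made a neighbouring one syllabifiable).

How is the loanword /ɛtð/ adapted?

ɛmɛðɛ

Substitution: /t/ → /m/, giving /ɛmð/.
Syllabifying with onset maximization leaves /m/, /ð/ stranded (no codas are permitted; onsets are limited to one consonant).
Each unlicensed consonant becomes the onset of a new syllable: /m/ → /mɛ/, /ð/ → /ðɛ/.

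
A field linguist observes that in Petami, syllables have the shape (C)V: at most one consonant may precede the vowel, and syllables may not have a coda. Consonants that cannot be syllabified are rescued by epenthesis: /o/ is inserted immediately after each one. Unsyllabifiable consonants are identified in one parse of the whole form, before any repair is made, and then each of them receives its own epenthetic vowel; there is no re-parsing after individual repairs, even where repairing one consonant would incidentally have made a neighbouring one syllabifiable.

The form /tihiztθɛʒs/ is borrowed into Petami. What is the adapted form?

tihizotoθɛʒoso

Syllabifying with onset maximization leaves /z/, /t/, /ʒ/, /s/ stranded (no codas are permitted; onsets are limited to one consonant).
Epenthesis after each stranded consonant: /z/ → /zo/, /t/ → /to/, /ʒ/ → /ʒo/, /s/ → /so/.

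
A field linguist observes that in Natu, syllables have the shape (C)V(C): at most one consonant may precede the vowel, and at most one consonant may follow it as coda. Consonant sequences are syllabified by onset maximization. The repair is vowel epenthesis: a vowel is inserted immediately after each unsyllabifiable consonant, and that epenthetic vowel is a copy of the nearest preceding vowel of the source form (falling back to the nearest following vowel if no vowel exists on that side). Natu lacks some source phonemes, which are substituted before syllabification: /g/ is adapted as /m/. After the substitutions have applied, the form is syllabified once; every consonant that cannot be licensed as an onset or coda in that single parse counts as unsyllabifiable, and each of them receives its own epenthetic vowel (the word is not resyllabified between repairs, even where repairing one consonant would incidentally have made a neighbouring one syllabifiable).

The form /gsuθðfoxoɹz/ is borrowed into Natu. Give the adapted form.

Substitution: /g/ → /m/, giving /msuθðfoxoɹz/.
The consonants /m/, /ð/, /z/ cannot be parsed into a legal (C)V(C) syllable (at most one coda consonant is licensed; onsets are limited to one consonant).
Epenthesis after each stranded consonant: /m/ → /mu/, /ð/ → /ðu/, /z/ → /zo/.

musuθðufoxoɹzo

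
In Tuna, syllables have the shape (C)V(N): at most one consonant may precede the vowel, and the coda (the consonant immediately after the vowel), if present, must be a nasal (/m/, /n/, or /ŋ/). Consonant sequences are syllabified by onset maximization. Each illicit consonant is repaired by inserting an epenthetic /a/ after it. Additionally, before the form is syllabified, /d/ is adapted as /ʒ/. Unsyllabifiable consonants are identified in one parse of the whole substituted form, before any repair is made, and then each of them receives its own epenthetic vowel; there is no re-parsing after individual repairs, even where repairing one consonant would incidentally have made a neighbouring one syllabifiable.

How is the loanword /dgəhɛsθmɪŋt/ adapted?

Substitution: /d/ → /ʒ/, giving /ʒgəhɛsθmɪŋt/.
Under (C)V(N), the unsyllabifiable consonants are /ʒ/, /s/, /θ/, /t/ (only a nasal (/m/, /n/, or /ŋ/) is licensed in coda position; onsets are limited to one consonant).
Epenthesis after each stranded consonant: /ʒ/ → /ʒa/, /s/ → /sa/, /θ/ → /θa/, /t/ → /ta/.

ʒagəhɛsaθamɪŋta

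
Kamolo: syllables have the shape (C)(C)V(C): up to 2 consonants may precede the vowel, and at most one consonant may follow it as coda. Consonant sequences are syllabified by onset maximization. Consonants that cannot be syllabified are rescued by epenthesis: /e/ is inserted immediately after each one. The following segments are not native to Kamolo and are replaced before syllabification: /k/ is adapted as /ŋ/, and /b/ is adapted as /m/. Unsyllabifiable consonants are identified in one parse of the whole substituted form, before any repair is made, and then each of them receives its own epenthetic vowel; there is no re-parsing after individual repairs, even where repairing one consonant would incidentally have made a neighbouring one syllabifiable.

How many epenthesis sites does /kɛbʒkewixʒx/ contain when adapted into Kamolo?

After substitution the input is /ŋɛmʒŋewixʒx/.
The unsyllabifiable consonants are /ʒ/, /x/; each receives one epenthetic vowel.

2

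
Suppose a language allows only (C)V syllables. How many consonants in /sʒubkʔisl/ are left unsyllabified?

Under (C)V, the unsyllabifiable consonants are /s/, /b/, /k/, /s/, /l/ (no codas are permitted; onsets are limited to one consonant).

5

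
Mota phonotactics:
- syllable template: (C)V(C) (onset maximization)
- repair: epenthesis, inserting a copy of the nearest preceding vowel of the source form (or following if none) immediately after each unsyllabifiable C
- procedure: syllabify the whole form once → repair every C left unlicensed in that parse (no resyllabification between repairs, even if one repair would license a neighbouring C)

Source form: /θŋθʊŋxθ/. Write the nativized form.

θʊŋʊθʊŋxʊθʊ

Syllabifying with onset maximization leaves /θ/, /ŋ/, /x/, /θ/ stranded (at most one coda consonant is licensed; onsets are limited to one consonant).
Inserting the epenthetic vowel yields /θ/ → /θʊ/, /ŋ/ → /ŋʊ/, /x/ → /xʊ/, /θ/ → /θʊ/.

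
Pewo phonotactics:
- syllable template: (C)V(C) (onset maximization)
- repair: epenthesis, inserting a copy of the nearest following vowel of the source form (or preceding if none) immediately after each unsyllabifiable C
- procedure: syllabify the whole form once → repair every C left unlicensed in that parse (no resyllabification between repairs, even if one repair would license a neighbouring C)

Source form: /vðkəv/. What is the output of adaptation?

vəðəkəv

The consonants /v/, /ð/ cannot be parsed into a legal (C)V(C) syllable (at most one coda consonant is licensed; onsets are limited to one consonant).
Inserting the epenthetic vowel yields /v/ → /və/, /ð/ → /ðə/.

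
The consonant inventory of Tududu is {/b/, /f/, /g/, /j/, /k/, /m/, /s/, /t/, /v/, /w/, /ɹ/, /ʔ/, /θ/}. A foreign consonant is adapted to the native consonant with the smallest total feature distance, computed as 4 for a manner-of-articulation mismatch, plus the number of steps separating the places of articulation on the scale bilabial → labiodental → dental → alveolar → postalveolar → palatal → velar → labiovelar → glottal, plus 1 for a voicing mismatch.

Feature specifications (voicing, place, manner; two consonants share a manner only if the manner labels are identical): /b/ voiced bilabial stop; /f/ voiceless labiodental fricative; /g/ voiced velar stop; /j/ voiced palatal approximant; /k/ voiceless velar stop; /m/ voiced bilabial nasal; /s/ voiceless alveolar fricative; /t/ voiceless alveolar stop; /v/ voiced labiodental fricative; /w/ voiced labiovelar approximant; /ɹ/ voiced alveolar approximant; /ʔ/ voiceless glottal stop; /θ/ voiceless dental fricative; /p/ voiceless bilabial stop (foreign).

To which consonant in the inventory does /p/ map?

b

/b/ is closest: same manner (stop), place distance 0 (bilabial→bilabial), voicing differs (+1); total 1. Next closest is /t/ at distance 3.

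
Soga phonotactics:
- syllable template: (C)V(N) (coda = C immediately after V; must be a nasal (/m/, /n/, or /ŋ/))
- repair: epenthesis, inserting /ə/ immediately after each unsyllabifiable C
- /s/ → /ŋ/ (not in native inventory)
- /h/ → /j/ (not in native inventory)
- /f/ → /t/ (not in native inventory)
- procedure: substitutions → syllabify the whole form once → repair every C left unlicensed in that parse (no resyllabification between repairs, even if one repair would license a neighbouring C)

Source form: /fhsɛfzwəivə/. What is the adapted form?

təjəŋɛtəzəwəivə

Substitution: /f/ → /t/, /h/ → /j/, /s/ → /ŋ/, giving /tjŋɛtzwəivə/.
Syllabifying with onset maximization leaves /t/, /j/, /t/, /z/ stranded (only a nasal (/m/, /n/, or /ŋ/) is licensed in coda position; onsets are limited to one consonant).
Each unlicensed consonant becomes the onset of a new syllable: /t/ → /tə/, /j/ → /jə/, /t/ → /tə/, /z/ → /zə/.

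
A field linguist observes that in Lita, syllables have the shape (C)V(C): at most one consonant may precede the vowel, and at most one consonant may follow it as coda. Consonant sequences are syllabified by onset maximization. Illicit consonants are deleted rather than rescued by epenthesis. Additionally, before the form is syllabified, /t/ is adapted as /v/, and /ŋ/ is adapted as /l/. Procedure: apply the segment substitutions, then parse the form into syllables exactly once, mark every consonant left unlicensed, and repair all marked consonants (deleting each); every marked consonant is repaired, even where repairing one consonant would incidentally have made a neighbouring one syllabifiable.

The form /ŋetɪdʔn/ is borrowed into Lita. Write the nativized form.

levɪd

Substitution: /ŋ/ → /l/, /t/ → /v/, giving /levɪdʔn/.
The consonants /ʔ/, /n/ cannot be parsed into a legal (C)V(C) syllable (at most one coda consonant is licensed; onsets are limited to one consonant).
Deleting the stranded consonants removes /ʔ/, /n/.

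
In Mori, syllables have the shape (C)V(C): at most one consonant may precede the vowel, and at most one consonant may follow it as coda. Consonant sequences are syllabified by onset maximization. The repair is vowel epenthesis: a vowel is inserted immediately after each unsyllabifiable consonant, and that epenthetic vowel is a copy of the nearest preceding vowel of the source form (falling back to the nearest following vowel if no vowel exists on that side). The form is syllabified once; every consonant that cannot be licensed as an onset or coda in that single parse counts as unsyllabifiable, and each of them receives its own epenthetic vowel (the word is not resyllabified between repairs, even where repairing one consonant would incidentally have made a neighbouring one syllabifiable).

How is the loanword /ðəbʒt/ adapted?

The consonants /ʒ/, /t/ cannot be parsed into a legal (C)V(C) syllable (at most one coda consonant is licensed; onsets are limited to one consonant).
Each unlicensed consonant becomes the onset of a new syllable: /ʒ/ → /ʒə/, /t/ → /tə/.

ðəbʒətə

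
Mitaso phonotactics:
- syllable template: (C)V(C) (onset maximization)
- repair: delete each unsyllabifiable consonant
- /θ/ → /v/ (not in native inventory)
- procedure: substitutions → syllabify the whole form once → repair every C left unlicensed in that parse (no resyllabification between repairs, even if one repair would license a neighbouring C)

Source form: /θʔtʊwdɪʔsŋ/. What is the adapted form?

Substitution: /θ/ → /v/, giving /vʔtʊwdɪʔsŋ/.
Syllabifying with onset maximization leaves /v/, /ʔ/, /s/, /ŋ/ stranded (at most one coda consonant is licensed; onsets are limited to one consonant).
Each unlicensed consonant is deleted: /v/, /ʔ/, /s/, /ŋ/.

tʊwdɪʔ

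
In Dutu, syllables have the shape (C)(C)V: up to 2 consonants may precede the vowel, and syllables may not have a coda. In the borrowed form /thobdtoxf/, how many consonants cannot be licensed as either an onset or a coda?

Syllabifying with onset maximization leaves /b/, /x/, /f/ stranded (no codas are permitted; onsets may contain at most 2 consonants).

3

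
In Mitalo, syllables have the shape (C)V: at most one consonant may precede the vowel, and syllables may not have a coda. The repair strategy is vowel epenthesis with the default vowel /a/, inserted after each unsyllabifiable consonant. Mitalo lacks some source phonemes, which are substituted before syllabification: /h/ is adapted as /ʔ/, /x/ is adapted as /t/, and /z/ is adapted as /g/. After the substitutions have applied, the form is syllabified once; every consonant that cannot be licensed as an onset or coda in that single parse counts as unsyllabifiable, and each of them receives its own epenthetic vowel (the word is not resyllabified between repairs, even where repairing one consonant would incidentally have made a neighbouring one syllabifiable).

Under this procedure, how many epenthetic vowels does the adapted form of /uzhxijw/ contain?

4

After substitution the input is /ugʔtijw/.
The unsyllabifiable consonants are /g/, /ʔ/, /j/, /w/; each receives one epenthetic vowel.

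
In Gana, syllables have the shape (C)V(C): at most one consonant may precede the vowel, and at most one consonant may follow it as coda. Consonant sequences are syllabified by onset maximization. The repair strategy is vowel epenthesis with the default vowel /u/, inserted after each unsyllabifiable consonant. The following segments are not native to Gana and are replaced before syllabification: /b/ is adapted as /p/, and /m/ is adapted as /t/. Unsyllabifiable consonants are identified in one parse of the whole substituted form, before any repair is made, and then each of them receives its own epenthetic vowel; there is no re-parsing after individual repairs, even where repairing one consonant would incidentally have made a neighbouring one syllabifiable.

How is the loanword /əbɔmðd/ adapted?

Substitution: /b/ → /p/, /m/ → /t/, giving /əpɔtðd/.
Syllabifying with onset maximization leaves /ð/, /d/ stranded (at most one coda consonant is licensed; onsets are limited to one consonant).
Epenthesis after each stranded consonant: /ð/ → /ðu/, /d/ → /du/.

əpɔtðudu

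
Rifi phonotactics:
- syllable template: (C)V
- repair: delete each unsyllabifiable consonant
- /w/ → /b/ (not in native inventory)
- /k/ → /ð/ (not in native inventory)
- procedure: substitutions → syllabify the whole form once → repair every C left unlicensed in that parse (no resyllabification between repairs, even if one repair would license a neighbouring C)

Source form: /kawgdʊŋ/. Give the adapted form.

Substitution: /k/ → /ð/, /w/ → /b/, giving /ðabgdʊŋ/.
Under (C)V, the unsyllabifiable consonants are /b/, /g/, /ŋ/ (no codas are permitted; onsets are limited to one consonant).
Deleting the stranded consonants removes /b/, /g/, /ŋ/.

ðadʊ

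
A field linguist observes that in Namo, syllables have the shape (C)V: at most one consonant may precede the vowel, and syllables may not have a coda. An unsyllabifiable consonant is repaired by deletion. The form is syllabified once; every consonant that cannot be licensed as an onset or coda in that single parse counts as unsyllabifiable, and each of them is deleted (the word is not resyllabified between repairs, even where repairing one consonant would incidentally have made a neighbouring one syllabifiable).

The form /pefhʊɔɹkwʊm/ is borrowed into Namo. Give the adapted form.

pehʊɔwʊ

Under (C)V, the unsyllabifiable consonants are /f/, /ɹ/, /k/, /m/ (no codas are permitted; onsets are limited to one consonant).
Deleting the stranded consonants removes /f/, /ɹ/, /k/, /m/.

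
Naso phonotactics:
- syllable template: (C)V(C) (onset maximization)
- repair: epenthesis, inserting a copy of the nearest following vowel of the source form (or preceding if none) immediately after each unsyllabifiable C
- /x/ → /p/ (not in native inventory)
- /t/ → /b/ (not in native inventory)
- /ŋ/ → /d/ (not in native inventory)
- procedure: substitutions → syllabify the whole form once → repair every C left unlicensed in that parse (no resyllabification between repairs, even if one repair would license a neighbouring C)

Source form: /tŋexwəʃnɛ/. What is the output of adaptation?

Substitution: /t/ → /b/, /ŋ/ → /d/, /x/ → /p/, giving /bdepwəʃnɛ/.
Under (C)V(C), the unsyllabifiable consonants are /b/ (at most one coda consonant is licensed; onsets are limited to one consonant).
Epenthesis after each stranded consonant: /b/ → /be/.

bedepwəʃnɛ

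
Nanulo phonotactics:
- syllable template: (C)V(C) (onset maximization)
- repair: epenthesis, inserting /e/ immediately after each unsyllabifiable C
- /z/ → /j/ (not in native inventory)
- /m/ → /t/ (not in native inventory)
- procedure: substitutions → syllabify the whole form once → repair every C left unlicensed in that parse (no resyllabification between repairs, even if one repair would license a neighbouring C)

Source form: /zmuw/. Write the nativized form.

jetuw

Substitution: /z/ → /j/, /m/ → /t/, giving /jtuw/.
Syllabifying with onset maximization leaves /j/ stranded (at most one coda consonant is licensed; onsets are limited to one consonant).
Inserting the epenthetic vowel yields /j/ → /je/.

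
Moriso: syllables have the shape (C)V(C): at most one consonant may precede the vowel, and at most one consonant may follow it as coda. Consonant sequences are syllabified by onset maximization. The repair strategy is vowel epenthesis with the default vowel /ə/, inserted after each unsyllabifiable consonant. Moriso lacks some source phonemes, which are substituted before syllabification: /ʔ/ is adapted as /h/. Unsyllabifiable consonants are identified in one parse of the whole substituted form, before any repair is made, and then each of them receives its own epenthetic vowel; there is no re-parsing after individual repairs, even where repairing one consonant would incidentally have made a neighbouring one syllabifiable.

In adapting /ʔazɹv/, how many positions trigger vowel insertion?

After substitution the input is /hazɹv/.
The unsyllabifiable consonants are /ɹ/, /v/; each receives one epenthetic vowel.

2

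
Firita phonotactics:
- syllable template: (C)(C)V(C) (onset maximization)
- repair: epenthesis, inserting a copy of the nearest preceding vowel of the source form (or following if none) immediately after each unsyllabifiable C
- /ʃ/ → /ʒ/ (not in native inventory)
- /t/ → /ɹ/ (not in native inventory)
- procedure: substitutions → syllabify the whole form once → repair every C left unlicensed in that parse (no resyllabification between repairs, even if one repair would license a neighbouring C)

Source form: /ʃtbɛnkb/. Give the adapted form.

Substitution: /ʃ/ → /ʒ/, /t/ → /ɹ/, giving /ʒɹbɛnkb/.
The consonants /ʒ/, /k/, /b/ cannot be parsed into a legal (C)(C)V(C) syllable (at most one coda consonant is licensed; onsets may contain at most 2 consonants).
Inserting the epenthetic vowel yields /ʒ/ → /ʒɛ/, /k/ → /kɛ/, /b/ → /bɛ/.

ʒɛɹbɛnkɛbɛ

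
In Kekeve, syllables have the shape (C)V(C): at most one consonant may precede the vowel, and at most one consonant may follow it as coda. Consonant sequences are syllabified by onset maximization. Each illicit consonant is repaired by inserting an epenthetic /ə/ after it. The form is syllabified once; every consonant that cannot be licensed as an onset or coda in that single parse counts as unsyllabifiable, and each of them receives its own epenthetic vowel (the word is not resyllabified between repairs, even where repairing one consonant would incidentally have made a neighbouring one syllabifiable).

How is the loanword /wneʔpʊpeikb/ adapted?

Syllabifying with onset maximization leaves /w/, /b/ stranded (at most one coda consonant is licensed; onsets are limited to one consonant).
Epenthesis after each stranded consonant: /w/ → /wə/, /b/ → /bə/.

wəneʔpʊpeikbə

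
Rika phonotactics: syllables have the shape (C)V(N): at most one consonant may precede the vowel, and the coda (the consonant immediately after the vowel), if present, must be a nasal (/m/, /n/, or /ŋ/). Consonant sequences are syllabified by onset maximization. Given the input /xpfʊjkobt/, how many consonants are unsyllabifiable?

Under (C)V(N), the unsyllabifiable consonants are /x/, /p/, /j/, /b/, /t/ (only a nasal (/m/, /n/, or /ŋ/) is licensed in coda position; onsets are limited to one consonant).

5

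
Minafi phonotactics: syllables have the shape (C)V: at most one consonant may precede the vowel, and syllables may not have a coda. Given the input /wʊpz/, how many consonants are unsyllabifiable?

2

The consonants /p/, /z/ cannot be parsed into a legal (C)V syllable (no codas are permitted; onsets are limited to one consonant).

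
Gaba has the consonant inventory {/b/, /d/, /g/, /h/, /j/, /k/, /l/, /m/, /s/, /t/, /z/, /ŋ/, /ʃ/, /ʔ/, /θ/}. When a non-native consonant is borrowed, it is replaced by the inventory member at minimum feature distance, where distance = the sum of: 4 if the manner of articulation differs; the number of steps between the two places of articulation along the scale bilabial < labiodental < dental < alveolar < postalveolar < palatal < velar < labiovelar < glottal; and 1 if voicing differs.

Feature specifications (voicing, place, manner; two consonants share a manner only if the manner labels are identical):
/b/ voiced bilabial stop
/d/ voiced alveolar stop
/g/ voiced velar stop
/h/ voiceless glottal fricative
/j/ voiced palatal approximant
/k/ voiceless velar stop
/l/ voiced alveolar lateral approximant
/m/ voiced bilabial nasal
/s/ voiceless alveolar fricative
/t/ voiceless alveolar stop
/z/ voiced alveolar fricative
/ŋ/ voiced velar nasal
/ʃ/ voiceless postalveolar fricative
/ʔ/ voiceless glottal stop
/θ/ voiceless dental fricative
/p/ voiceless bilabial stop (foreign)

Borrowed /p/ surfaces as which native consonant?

b

/b/ is closest: same manner (stop), place distance 0 (bilabial→bilabial), voicing differs (+1); total 1. Next closest is /t/ at distance 3.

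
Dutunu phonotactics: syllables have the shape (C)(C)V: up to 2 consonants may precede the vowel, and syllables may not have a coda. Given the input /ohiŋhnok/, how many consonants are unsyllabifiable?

2

The consonants /ŋ/, /k/ cannot be parsed into a legal (C)(C)V syllable (no codas are permitted; onsets may contain at most 2 consonants).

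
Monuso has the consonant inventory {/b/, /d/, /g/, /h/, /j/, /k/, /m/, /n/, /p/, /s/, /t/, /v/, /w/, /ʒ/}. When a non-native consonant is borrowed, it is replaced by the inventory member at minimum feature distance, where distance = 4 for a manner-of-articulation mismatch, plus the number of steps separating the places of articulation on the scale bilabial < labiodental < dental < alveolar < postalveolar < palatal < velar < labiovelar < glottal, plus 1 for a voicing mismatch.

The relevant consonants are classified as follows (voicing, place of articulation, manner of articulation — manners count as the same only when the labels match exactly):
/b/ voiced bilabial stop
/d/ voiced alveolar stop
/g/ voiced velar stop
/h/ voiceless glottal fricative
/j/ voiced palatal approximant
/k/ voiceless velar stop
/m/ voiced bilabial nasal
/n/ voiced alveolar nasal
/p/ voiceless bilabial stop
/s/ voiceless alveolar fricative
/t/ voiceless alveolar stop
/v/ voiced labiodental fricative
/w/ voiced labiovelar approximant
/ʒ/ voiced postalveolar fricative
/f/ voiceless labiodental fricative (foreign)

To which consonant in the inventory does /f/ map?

/v/ is closest: same manner (fricative), place distance 0 (labiodental→labiodental), voicing differs (+1); total 1. Next closest is /s/ at distance 2.

v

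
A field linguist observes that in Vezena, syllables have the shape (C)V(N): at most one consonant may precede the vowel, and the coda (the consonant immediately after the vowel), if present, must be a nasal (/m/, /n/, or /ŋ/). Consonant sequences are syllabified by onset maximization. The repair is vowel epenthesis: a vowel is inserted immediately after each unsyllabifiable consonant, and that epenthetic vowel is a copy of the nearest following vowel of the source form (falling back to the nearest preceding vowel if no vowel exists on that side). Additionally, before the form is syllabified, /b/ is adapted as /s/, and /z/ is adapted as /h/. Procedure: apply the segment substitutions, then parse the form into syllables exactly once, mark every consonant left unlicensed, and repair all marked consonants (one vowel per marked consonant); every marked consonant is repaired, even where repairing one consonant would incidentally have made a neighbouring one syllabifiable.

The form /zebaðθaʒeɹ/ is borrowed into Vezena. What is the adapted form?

Substitution: /z/ → /h/, /b/ → /s/, giving /hesaðθaʒeɹ/.
The consonants /ð/, /ɹ/ cannot be parsed into a legal (C)V(N) syllable (only a nasal (/m/, /n/, or /ŋ/) is licensed in coda position; onsets are limited to one consonant).
Epenthesis after each stranded consonant: /ð/ → /ða/, /ɹ/ → /ɹe/.

hesaðaθaʒeɹe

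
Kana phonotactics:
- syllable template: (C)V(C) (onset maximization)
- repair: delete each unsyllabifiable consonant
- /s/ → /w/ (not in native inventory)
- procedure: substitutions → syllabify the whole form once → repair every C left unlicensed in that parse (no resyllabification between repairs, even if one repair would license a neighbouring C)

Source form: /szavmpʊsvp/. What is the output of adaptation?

Substitution: /s/ → /w/, giving /wzavmpʊwvp/.
The consonants /w/, /m/, /v/, /p/ cannot be parsed into a legal (C)V(C) syllable (at most one coda consonant is licensed; onsets are limited to one consonant).
Deletion applies to /w/, /m/, /v/, /p/.

zavpʊw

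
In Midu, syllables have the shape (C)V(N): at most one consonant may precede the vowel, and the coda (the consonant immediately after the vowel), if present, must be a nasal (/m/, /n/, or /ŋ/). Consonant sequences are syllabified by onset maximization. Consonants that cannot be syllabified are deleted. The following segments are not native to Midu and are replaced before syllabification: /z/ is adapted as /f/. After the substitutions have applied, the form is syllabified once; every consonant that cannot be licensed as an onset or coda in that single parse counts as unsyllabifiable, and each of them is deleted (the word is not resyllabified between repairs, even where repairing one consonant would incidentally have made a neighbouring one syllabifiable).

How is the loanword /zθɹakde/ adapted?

Substitution: /z/ → /f/, giving /fθɹakde/.
The consonants /f/, /θ/, /k/ cannot be parsed into a legal (C)V(N) syllable (only a nasal (/m/, /n/, or /ŋ/) is licensed in coda position; onsets are limited to one consonant).
Each unlicensed consonant is deleted: /f/, /θ/, /k/.

ɹade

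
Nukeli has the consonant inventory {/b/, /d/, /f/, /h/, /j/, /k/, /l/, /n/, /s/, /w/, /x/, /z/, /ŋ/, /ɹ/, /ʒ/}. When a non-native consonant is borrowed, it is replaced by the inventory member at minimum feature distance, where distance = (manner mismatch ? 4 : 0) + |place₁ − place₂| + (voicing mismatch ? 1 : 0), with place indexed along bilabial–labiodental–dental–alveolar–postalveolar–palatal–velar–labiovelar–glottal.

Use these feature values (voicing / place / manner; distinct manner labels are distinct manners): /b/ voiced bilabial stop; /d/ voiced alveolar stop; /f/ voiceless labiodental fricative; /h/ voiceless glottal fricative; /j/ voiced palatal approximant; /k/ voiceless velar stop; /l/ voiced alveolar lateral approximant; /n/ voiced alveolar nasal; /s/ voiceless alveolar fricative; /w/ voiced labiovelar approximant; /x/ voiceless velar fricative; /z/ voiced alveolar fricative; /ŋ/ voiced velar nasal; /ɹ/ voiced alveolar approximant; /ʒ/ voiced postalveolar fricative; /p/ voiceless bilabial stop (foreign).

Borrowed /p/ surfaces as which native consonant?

/b/ is closest: same manner (stop), place distance 0 (bilabial→bilabial), voicing differs (+1); total 1. Next closest is /d/ at distance 4.

b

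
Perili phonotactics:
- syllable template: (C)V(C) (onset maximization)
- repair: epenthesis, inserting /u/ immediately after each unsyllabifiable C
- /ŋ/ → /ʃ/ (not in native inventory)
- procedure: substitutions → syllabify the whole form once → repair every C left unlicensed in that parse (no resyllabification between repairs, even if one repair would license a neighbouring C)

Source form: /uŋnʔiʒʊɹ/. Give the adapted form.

uʃnuʔiʒʊɹ

Substitution: /ŋ/ → /ʃ/, giving /uʃnʔiʒʊɹ/.
Under (C)V(C), the unsyllabifiable consonants are /n/ (at most one coda consonant is licensed; onsets are limited to one consonant).
Epenthesis after each stranded consonant: /n/ → /nu/.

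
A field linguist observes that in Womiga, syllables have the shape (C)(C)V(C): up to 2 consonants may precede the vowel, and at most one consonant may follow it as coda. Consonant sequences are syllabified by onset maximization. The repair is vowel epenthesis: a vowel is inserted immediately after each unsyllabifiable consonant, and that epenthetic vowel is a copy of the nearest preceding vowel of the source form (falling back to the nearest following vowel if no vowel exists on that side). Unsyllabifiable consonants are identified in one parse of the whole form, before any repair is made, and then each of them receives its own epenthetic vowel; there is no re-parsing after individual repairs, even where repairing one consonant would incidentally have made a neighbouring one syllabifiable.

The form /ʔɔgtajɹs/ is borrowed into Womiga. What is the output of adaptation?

ʔɔgtajɹasa

Under (C)(C)V(C), the unsyllabifiable consonants are /ɹ/, /s/ (at most one coda consonant is licensed; onsets may contain at most 2 consonants).
Inserting the epenthetic vowel yields /ɹ/ → /ɹa/, /s/ → /sa/.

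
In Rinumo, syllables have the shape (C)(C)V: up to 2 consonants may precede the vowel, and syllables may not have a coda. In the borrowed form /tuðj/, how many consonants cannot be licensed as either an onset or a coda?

Under (C)(C)V, the unsyllabifiable consonants are /ð/, /j/ (no codas are permitted; onsets may contain at most 2 consonants).

2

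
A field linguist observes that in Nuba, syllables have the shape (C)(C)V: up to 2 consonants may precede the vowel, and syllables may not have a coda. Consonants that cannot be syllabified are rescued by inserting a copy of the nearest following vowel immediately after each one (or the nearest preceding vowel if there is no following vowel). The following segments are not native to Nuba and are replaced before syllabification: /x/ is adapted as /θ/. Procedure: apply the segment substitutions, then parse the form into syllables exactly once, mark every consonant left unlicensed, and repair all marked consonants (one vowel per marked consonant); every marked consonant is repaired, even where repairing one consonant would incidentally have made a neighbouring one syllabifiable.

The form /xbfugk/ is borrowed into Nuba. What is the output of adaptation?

Substitution: /x/ → /θ/, giving /θbfugk/.
The consonants /θ/, /g/, /k/ cannot be parsed into a legal (C)(C)V syllable (no codas are permitted; onsets may contain at most 2 consonants).
Epenthesis after each stranded consonant: /θ/ → /θu/, /g/ → /gu/, /k/ → /ku/.

θubfuguku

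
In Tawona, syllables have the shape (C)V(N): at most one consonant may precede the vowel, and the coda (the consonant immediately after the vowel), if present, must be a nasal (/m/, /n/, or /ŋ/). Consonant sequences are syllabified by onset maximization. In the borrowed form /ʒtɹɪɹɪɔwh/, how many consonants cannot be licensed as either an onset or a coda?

4

Under (C)V(N), the unsyllabifiable consonants are /ʒ/, /t/, /w/, /h/ (only a nasal (/m/, /n/, or /ŋ/) is licensed in coda position; onsets are limited to one consonant).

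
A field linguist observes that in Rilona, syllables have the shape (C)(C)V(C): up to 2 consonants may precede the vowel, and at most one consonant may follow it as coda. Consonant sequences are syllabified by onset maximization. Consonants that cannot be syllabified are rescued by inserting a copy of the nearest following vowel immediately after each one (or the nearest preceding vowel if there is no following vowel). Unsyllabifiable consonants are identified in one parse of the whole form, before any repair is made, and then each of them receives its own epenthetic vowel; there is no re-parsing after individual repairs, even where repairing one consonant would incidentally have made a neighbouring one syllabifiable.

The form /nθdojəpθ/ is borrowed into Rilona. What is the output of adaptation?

The consonants /n/, /θ/ cannot be parsed into a legal (C)(C)V(C) syllable (at most one coda consonant is licensed; onsets may contain at most 2 consonants).
Epenthesis after each stranded consonant: /n/ → /no/, /θ/ → /θə/.

noθdojəpθə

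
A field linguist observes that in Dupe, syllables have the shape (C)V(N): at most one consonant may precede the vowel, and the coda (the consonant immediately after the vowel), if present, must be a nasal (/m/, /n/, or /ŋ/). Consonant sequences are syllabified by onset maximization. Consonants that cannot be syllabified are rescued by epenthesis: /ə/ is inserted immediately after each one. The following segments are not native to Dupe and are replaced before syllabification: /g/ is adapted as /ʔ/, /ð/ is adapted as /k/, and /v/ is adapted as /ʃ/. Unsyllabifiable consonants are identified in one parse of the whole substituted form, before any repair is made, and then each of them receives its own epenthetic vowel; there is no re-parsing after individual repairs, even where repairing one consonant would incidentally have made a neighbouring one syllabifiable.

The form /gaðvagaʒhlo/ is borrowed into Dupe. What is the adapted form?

ʔakəʃaʔaʒəhəlo

Substitution: /g/ → /ʔ/, /ð/ → /k/, /v/ → /ʃ/, giving /ʔakʃaʔaʒhlo/.
The consonants /k/, /ʒ/, /h/ cannot be parsed into a legal (C)V(N) syllable (only a nasal (/m/, /n/, or /ŋ/) is licensed in coda position; onsets are limited to one consonant).
Inserting the epenthetic vowel yields /k/ → /kə/, /ʒ/ → /ʒə/, /h/ → /hə/.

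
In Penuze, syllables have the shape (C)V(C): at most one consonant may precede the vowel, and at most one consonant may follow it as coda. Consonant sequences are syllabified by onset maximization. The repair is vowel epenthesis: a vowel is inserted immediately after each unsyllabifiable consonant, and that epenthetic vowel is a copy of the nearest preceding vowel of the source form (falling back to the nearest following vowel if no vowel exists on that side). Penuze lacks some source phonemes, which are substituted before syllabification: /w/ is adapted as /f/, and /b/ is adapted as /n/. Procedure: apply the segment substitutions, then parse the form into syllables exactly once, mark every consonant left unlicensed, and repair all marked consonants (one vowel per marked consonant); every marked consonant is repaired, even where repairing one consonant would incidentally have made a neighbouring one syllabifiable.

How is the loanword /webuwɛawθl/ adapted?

Substitution: /w/ → /f/, /b/ → /n/, giving /fenufɛafθl/.
Under (C)V(C), the unsyllabifiable consonants are /θ/, /l/ (at most one coda consonant is licensed; onsets are limited to one consonant).
Inserting the epenthetic vowel yields /θ/ → /θa/, /l/ → /la/.

fenufɛafθala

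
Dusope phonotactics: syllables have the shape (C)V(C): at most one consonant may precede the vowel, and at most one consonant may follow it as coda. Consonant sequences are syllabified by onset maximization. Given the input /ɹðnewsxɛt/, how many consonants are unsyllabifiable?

3

Syllabifying with onset maximization leaves /ɹ/, /ð/, /s/ stranded (at most one coda consonant is licensed; onsets are limited to one consonant).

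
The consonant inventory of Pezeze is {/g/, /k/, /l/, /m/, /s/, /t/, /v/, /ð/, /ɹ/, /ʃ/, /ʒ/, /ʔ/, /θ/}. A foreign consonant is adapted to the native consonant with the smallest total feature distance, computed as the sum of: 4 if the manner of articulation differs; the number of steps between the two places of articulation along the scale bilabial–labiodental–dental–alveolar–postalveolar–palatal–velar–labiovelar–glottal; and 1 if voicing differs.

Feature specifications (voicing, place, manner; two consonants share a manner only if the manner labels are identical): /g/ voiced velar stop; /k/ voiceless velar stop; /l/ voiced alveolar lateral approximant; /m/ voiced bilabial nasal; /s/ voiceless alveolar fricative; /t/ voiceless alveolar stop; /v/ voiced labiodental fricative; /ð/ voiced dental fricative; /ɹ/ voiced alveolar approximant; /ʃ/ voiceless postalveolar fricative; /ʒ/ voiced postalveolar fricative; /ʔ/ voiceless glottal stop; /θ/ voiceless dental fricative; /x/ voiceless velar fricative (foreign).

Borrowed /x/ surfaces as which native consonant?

ʃ

/ʃ/ is closest: same manner (fricative), place distance 2 (velar→postalveolar), same voicing; total 2. Next closest is /s/ at distance 3.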